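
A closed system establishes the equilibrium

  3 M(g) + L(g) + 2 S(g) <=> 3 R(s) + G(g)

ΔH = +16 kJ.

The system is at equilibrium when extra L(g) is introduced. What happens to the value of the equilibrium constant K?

The equilibrium constant depends only on temperature. This perturbation may move the position of equilibrium, but since T is unchanged, K itself is unchanged.

unchanged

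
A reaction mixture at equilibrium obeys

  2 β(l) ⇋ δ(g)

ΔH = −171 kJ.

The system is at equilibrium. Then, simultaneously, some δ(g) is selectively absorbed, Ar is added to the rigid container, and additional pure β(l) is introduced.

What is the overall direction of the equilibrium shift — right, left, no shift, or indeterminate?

right

Removing δ (g), a product, drives the reaction to the right.
At constant volume, adding an inert gas leaves every reacting species' partial pressure unchanged, so Q is unchanged — no shift from this change.
β is a pure liquid; its activity is 1 regardless of amount, so Q is unaffected — no shift from this change.
Only the nonzero effect(s) matter; the net shift is to the right.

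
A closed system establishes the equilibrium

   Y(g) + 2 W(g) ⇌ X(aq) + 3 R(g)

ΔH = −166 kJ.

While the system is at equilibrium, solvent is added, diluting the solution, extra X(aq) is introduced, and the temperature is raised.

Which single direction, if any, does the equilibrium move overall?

cannot be determined

Dilution lowers every aqueous concentration by the same factor. Δn_aq = 1 − 0 = +1, so the system shifts toward the side with more dissolved moles — to the right.
Adding X (aq), a product, drives the reaction to the left.
The forward reaction is exothermic. Raising T favours the endothermic direction — shift to the left.
The individual effects push in opposite directions; without quantitative information the net direction cannot be determined.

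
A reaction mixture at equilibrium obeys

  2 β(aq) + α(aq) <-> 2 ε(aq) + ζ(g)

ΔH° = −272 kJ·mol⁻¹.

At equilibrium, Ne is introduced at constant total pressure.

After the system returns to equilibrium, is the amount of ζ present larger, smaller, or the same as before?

Adding inert gas at constant total pressure expands the volume and lowers every reacting partial pressure. With Δn_gas = 1 − 0 = +1, Q moves away from K toward the side with fewer gas moles, so the system shifts toward the side with more gas moles — to the right.
The net shift is to the right. ζ is a product, so its amount increases.

increases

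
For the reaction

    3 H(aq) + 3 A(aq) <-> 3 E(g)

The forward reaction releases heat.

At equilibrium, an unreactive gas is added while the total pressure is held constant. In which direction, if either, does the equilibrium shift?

right

Adding inert gas at constant total pressure expands the volume and lowers every reacting partial pressure. With Δn_gas = 3 − 0 = +3, Q moves away from K toward the side with fewer gas moles, so the system shifts toward the side with more gas moles — to the right.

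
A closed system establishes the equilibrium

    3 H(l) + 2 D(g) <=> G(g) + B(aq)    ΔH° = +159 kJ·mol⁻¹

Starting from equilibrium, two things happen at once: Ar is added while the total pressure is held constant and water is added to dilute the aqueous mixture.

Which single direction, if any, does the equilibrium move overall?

cannot be determined

Adding inert gas at constant total pressure expands the volume and lowers every reacting partial pressure. With Δn_gas = 1 − 2 = -1, Q moves away from K toward the side with fewer gas moles, so the system shifts toward the side with more gas moles — to the left.
Dilution lowers every aqueous concentration by the same factor. Δn_aq = 1 − 0 = +1, so the system shifts toward the side with more dissolved moles — to the right.
The individual effects push in opposite directions; without quantitative information the net direction cannot be determined.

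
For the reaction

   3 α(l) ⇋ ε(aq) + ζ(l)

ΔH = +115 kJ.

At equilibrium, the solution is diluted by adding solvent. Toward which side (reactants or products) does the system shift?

Dilution lowers every aqueous concentration by the same factor. Δn_aq = 1 − 0 = +1, so the system shifts toward the side with more dissolved moles — to the right.

right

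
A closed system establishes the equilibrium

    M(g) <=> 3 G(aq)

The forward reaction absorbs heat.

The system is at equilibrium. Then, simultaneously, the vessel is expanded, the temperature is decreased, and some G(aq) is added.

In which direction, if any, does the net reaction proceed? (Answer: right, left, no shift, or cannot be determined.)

Gas moles: reactants 1, products 0 (Δn_gas = -1). Expansion shifts the system toward the side with more moles of gas — to the left.
The forward reaction is endothermic. Lowering T favours the exothermic direction — shift to the left.
Adding G (aq), a product, drives the reaction to the left.
All effects act in the same direction — net shift to the left.

left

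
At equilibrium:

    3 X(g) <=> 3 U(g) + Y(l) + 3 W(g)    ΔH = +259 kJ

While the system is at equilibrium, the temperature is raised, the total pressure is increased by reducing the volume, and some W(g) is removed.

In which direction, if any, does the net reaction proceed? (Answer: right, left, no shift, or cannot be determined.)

The forward reaction is endothermic. Raising T favours the endothermic direction — shift to the right.
Gas moles: reactants 3, products 6 (Δn_gas = +3). Compression shifts the system toward the side with fewer moles of gas — to the left.
Removing W (g), a product, drives the reaction to the right.
The individual effects push in opposite directions; without quantitative information the net direction cannot be determined.

cannot be determined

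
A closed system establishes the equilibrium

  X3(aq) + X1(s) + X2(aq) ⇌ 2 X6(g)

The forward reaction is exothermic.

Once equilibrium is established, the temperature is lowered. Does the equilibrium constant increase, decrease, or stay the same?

K depends on temperature via the van 't Hoff relation. The forward reaction is exothermic, so lowering T increases K.

increases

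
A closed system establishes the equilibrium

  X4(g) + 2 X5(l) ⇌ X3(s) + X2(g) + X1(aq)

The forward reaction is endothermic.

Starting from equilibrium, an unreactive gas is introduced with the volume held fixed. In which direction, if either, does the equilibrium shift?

no shift

At constant volume, adding an inert gas leaves every reacting species' partial pressure unchanged, so Q is unchanged — no shift from this change.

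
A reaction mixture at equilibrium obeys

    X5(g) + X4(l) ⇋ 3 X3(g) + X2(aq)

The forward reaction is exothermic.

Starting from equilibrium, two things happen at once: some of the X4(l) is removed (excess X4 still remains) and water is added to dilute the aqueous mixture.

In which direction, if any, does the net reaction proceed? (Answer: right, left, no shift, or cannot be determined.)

right

X4 is a pure liquid; its activity is 1 regardless of amount, so Q is unaffected — no shift from this change.
Dilution lowers every aqueous concentration by the same factor. Δn_aq = 1 − 0 = +1, so the system shifts toward the side with more dissolved moles — to the right.
Only the nonzero effect(s) matter; the net shift is to the right.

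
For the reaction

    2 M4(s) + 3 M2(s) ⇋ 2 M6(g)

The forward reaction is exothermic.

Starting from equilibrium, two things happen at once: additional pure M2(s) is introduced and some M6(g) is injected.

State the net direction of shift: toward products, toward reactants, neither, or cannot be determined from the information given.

left

M2 is a pure solid; its activity is 1 regardless of amount, so Q is unaffected — no shift from this change.
Adding M6 (g), a product, drives the reaction to the left.
Only the nonzero effect(s) matter; the net shift is to the left.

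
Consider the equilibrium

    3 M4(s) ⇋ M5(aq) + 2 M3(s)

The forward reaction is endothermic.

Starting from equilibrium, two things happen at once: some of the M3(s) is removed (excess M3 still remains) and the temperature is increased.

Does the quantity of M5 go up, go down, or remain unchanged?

M3 is a pure solid; its activity is 1 regardless of amount, so Q is unaffected — no shift from this change.
The forward reaction is endothermic. Raising T favours the endothermic direction — shift to the right.
The net shift is to the right. M5 is a product, so its amount increases.

increases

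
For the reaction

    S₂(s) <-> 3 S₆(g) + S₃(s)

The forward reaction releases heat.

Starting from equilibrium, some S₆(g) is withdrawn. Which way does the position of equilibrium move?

right

Removing S₆ (g), a product, drives the reaction to the right.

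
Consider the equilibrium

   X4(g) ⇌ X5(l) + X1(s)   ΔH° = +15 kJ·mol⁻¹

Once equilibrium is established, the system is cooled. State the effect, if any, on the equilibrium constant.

decreases

K depends on temperature via the van 't Hoff relation. The forward reaction is endothermic, so lowering T decreases K.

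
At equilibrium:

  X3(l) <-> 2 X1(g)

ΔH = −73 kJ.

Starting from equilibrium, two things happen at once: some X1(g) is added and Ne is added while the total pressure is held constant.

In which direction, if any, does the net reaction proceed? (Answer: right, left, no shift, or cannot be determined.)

Adding X1 (g), a product, drives the reaction to the left.
Adding inert gas at constant total pressure expands the volume and lowers every reacting partial pressure. With Δn_gas = 2 − 0 = +2, Q moves away from K toward the side with fewer gas moles, so the system shifts toward the side with more gas moles — to the right.
The individual effects push in opposite directions; without quantitative information the net direction cannot be determined.

cannot be determined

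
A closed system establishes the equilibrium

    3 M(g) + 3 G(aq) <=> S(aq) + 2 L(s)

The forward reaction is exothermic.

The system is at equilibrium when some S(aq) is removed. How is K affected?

unchanged

The equilibrium constant depends only on temperature. This perturbation may move the position of equilibrium, but since T is unchanged, K itself is unchanged.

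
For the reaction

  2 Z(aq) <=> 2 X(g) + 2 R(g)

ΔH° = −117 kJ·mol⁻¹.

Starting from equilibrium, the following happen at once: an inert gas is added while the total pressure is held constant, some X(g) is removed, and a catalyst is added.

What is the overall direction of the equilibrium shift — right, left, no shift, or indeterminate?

Adding inert gas at constant total pressure expands the volume and lowers every reacting partial pressure. With Δn_gas = 4 − 0 = +4, Q moves away from K toward the side with fewer gas moles, so the system shifts toward the side with more gas moles — to the right.
Removing X (g), a product, drives the reaction to the right.
A catalyst speeds both forward and reverse rates equally; it changes neither Q nor K — no shift from this change.
Only the nonzero effect(s) matter; the net shift is to the right.

right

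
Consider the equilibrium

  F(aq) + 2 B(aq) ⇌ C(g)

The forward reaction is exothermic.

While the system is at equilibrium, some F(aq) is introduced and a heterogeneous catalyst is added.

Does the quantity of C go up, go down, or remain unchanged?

Adding F (aq), a reactant, drives the reaction to the right.
A catalyst speeds both forward and reverse rates equally; it changes neither Q nor K — no shift from this change.
The net shift is to the right. C is a product, so its amount increases.

increases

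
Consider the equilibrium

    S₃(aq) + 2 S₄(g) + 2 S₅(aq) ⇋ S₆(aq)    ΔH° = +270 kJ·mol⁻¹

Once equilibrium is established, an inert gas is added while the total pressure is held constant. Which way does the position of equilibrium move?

left

Adding inert gas at constant total pressure expands the volume and lowers every reacting partial pressure. With Δn_gas = 0 − 2 = -2, Q moves away from K toward the side with fewer gas moles, so the system shifts toward the side with more gas moles — to the left.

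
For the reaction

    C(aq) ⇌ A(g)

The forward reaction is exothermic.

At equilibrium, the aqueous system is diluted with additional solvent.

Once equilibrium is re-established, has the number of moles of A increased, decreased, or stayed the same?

decreases

Dilution lowers every aqueous concentration by the same factor. Δn_aq = 0 − 1 = -1, so the system shifts toward the side with more dissolved moles — to the left.
The net shift is to the left. A is a product, so its amount decreases.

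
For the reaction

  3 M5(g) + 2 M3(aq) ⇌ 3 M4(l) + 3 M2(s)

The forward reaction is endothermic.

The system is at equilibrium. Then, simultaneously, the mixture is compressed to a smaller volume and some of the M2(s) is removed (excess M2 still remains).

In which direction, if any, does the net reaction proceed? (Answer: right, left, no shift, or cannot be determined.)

Gas moles: reactants 3, products 0 (Δn_gas = -3). Compression shifts the system toward the side with fewer moles of gas — to the right.
M2 is a pure solid; its activity is 1 regardless of amount, so Q is unaffected — no shift from this change.
Only the nonzero effect(s) matter; the net shift is to the right.

right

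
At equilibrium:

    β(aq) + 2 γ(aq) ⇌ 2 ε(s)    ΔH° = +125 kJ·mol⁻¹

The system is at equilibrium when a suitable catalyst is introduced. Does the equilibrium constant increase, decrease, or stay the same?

The equilibrium constant depends only on temperature. This perturbation changes neither the position of equilibrium nor K.

unchanged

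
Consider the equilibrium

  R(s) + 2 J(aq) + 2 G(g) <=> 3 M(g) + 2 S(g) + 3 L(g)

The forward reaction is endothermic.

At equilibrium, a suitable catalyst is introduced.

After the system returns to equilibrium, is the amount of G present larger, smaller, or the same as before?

A catalyst speeds both forward and reverse rates equally; it changes neither Q nor K — no shift from this change.
No net shift occurs, so the amount of G is unchanged.

unchanged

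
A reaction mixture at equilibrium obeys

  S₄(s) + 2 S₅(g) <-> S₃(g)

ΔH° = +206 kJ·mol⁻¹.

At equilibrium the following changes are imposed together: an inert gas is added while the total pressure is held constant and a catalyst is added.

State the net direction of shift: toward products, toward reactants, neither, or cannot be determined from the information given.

left

Adding inert gas at constant total pressure expands the volume and lowers every reacting partial pressure. With Δn_gas = 1 − 2 = -1, Q moves away from K toward the side with fewer gas moles, so the system shifts toward the side with more gas moles — to the left.
A catalyst speeds both forward and reverse rates equally; it changes neither Q nor K — no shift from this change.
Only the nonzero effect(s) matter; the net shift is to the left.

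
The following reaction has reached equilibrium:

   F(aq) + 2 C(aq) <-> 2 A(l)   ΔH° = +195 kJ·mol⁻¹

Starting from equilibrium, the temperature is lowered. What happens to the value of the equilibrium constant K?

decreases

K depends on temperature via the van 't Hoff relation. The forward reaction is endothermic, so lowering T decreases K.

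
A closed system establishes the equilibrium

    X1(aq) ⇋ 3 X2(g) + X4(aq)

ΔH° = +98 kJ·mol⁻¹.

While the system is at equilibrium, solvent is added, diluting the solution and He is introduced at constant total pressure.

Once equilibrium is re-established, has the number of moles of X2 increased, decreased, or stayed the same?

increases

Dilution scales every aqueous concentration by the same factor. Δn_aq = 1 − 1 = 0, so Q is unchanged — no shift.
Adding inert gas at constant total pressure expands the volume and lowers every reacting partial pressure. With Δn_gas = 3 − 0 = +3, Q moves away from K toward the side with fewer gas moles, so the system shifts toward the side with more gas moles — to the right.
The net shift is to the right. X2 is a product, so its amount increases.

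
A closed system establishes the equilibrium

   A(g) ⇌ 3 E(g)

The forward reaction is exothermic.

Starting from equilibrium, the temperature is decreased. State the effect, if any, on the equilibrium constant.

K depends on temperature via the van 't Hoff relation. The forward reaction is exothermic, so lowering T increases K.

increases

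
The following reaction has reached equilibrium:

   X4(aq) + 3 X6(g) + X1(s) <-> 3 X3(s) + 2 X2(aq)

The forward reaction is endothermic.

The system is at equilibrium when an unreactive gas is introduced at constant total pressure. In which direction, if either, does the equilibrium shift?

left

Adding inert gas at constant total pressure expands the volume and lowers every reacting partial pressure. With Δn_gas = 0 − 3 = -3, Q moves away from K toward the side with fewer gas moles, so the system shifts toward the side with more gas moles — to the left.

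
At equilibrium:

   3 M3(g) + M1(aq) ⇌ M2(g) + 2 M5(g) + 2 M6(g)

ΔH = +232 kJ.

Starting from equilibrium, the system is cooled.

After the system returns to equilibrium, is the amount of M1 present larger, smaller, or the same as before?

increases

The forward reaction is endothermic. Lowering T favours the exothermic direction — shift to the left.
The net shift is to the left. M1 is a reactant, so its amount increases.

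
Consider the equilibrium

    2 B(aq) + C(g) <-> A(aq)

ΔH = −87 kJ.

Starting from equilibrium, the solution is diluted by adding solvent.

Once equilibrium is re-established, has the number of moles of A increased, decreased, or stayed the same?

Dilution lowers every aqueous concentration by the same factor. Δn_aq = 1 − 2 = -1, so the system shifts toward the side with more dissolved moles — to the left.
The net shift is to the left. A is a product, so its amount decreases.

decreases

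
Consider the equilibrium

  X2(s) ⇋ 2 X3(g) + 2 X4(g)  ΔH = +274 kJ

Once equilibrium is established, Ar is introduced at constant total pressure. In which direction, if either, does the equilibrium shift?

Adding inert gas at constant total pressure expands the volume and lowers every reacting partial pressure. With Δn_gas = 4 − 0 = +4, Q moves away from K toward the side with fewer gas moles, so the system shifts toward the side with more gas moles — to the right.

right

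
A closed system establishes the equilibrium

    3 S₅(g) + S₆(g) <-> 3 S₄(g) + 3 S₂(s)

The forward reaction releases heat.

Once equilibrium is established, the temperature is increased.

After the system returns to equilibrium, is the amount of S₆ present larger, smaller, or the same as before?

The forward reaction is exothermic. Raising T favours the endothermic direction — shift to the left.
The net shift is to the left. S₆ is a reactant, so its amount increases.

increases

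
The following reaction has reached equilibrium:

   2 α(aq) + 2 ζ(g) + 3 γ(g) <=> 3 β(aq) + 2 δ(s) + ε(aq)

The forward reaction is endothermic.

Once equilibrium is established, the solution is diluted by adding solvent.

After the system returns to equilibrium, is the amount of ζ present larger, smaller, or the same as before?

Dilution lowers every aqueous concentration by the same factor. Δn_aq = 4 − 2 = +2, so the system shifts toward the side with more dissolved moles — to the right.
The net shift is to the right. ζ is a reactant, so its amount decreases.

decreases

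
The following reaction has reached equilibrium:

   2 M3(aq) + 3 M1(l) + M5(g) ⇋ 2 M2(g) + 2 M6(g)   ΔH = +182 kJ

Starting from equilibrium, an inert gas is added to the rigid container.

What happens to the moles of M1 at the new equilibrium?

unchanged

At constant volume, adding an inert gas leaves every reacting species' partial pressure unchanged, so Q is unchanged — no shift from this change.
No net shift occurs, so the amount of M1 is unchanged.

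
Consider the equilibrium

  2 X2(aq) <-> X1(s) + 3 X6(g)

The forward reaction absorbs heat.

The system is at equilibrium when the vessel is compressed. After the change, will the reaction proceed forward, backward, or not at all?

Gas moles: reactants 0, products 3 (Δn_gas = +3). Compression shifts the system toward the side with fewer moles of gas — to the left.

left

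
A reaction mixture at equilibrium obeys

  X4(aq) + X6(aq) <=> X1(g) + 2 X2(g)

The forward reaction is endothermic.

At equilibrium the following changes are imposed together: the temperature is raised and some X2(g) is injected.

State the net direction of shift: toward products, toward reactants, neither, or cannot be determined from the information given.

The forward reaction is endothermic. Raising T favours the endothermic direction — shift to the right.
Adding X2 (g), a product, drives the reaction to the left.
The individual effects push in opposite directions; without quantitative information the net direction cannot be determined.

cannot be determined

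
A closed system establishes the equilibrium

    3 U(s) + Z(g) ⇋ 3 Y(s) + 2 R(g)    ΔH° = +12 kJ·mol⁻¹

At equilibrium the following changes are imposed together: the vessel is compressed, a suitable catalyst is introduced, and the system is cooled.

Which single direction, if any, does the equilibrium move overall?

left

Gas moles: reactants 1, products 2 (Δn_gas = +1). Compression shifts the system toward the side with fewer moles of gas — to the left.
A catalyst speeds both forward and reverse rates equally; it changes neither Q nor K — no shift from this change.
The forward reaction is endothermic. Lowering T favours the exothermic direction — shift to the left.
Only the nonzero effect(s) matter; the net shift is to the left.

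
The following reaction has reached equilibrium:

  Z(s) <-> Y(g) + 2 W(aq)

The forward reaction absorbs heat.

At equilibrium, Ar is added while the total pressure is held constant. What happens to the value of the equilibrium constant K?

unchanged

The equilibrium constant depends only on temperature. This perturbation may move the position of equilibrium, but since T is unchanged, K itself is unchanged.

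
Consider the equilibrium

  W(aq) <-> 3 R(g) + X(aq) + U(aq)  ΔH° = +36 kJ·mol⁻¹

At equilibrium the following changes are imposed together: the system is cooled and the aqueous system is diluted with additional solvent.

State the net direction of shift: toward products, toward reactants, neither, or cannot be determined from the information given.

The forward reaction is endothermic. Lowering T favours the exothermic direction — shift to the left.
Dilution lowers every aqueous concentration by the same factor. Δn_aq = 2 − 1 = +1, so the system shifts toward the side with more dissolved moles — to the right.
The individual effects push in opposite directions; without quantitative information the net direction cannot be determined.

cannot be determined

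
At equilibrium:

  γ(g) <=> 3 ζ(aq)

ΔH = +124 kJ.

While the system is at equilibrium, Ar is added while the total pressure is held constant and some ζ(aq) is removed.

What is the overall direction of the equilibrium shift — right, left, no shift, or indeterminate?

cannot be determined

Adding inert gas at constant total pressure expands the volume and lowers every reacting partial pressure. With Δn_gas = 0 − 1 = -1, Q moves away from K toward the side with fewer gas moles, so the system shifts toward the side with more gas moles — to the left.
Removing ζ (aq), a product, drives the reaction to the right.
The individual effects push in opposite directions; without quantitative information the net direction cannot be determined.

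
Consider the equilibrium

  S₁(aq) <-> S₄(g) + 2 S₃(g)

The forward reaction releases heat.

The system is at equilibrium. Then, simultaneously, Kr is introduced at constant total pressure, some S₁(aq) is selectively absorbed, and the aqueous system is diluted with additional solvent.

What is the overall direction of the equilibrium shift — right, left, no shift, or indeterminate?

Adding inert gas at constant total pressure expands the volume and lowers every reacting partial pressure. With Δn_gas = 3 − 0 = +3, Q moves away from K toward the side with fewer gas moles, so the system shifts toward the side with more gas moles — to the right.
Removing S₁ (aq), a reactant, drives the reaction to the left.
Dilution lowers every aqueous concentration by the same factor. Δn_aq = 0 − 1 = -1, so the system shifts toward the side with more dissolved moles — to the left.
The individual effects push in opposite directions; without quantitative information the net direction cannot be determined.

cannot be determined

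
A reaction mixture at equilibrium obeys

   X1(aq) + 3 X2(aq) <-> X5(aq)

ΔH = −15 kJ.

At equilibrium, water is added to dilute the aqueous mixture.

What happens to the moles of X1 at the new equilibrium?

increases

Dilution lowers every aqueous concentration by the same factor. Δn_aq = 1 − 4 = -3, so the system shifts toward the side with more dissolved moles — to the left.
The net shift is to the left. X1 is a reactant, so its amount increases.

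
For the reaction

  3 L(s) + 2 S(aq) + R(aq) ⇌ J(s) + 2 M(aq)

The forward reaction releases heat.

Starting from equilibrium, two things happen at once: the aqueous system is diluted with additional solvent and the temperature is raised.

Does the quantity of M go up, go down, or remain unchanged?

Dilution lowers every aqueous concentration by the same factor. Δn_aq = 2 − 3 = -1, so the system shifts toward the side with more dissolved moles — to the left.
The forward reaction is exothermic. Raising T favours the endothermic direction — shift to the left.
The net shift is to the left. M is a product, so its amount decreases.

decreases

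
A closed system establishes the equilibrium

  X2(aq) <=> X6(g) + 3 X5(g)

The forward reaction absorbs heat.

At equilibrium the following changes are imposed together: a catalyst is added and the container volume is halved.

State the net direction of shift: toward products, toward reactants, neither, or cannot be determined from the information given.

A catalyst speeds both forward and reverse rates equally; it changes neither Q nor K — no shift from this change.
Gas moles: reactants 0, products 4 (Δn_gas = +4). Compression shifts the system toward the side with fewer moles of gas — to the left.
Only the nonzero effect(s) matter; the net shift is to the left.

left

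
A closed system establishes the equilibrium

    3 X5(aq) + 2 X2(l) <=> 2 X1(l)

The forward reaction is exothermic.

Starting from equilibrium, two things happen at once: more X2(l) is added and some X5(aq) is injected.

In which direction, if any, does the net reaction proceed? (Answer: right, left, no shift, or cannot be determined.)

X2 is a pure liquid; its activity is 1 regardless of amount, so Q is unaffected — no shift from this change.
Adding X5 (aq), a reactant, drives the reaction to the right.
Only the nonzero effect(s) matter; the net shift is to the right.

right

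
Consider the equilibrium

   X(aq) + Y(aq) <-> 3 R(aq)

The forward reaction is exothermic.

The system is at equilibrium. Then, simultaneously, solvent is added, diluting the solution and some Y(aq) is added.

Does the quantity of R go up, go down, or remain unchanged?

increases

Dilution lowers every aqueous concentration by the same factor. Δn_aq = 3 − 2 = +1, so the system shifts toward the side with more dissolved moles — to the right.
Adding Y (aq), a reactant, drives the reaction to the right.
The net shift is to the right. R is a product, so its amount increases.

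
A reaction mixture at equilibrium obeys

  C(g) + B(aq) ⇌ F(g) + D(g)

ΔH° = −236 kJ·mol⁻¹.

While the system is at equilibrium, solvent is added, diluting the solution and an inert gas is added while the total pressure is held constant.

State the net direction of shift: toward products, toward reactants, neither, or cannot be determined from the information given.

cannot be determined

Dilution lowers every aqueous concentration by the same factor. Δn_aq = 0 − 1 = -1, so the system shifts toward the side with more dissolved moles — to the left.
Adding inert gas at constant total pressure expands the volume and lowers every reacting partial pressure. With Δn_gas = 2 − 1 = +1, Q moves away from K toward the side with fewer gas moles, so the system shifts toward the side with more gas moles — to the right.
The individual effects push in opposite directions; without quantitative information the net direction cannot be determined.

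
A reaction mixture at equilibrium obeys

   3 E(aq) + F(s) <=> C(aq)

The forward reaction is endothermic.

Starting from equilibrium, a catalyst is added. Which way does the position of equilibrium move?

A catalyst speeds both forward and reverse rates equally; it changes neither Q nor K — no shift from this change.

no shift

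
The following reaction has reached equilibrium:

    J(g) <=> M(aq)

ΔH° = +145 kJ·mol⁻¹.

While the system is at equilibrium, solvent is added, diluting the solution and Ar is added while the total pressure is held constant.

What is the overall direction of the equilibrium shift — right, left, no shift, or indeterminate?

cannot be determined

Dilution lowers every aqueous concentration by the same factor. Δn_aq = 1 − 0 = +1, so the system shifts toward the side with more dissolved moles — to the right.
Adding inert gas at constant total pressure expands the volume and lowers every reacting partial pressure. With Δn_gas = 0 − 1 = -1, Q moves away from K toward the side with fewer gas moles, so the system shifts toward the side with more gas moles — to the left.
The individual effects push in opposite directions; without quantitative information the net direction cannot be determined.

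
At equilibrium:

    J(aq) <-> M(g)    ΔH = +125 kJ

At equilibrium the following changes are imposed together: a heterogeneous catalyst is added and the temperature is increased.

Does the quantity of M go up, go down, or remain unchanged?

A catalyst speeds both forward and reverse rates equally; it changes neither Q nor K — no shift from this change.
The forward reaction is endothermic. Raising T favours the endothermic direction — shift to the right.
The net shift is to the right. M is a product, so its amount increases.

increases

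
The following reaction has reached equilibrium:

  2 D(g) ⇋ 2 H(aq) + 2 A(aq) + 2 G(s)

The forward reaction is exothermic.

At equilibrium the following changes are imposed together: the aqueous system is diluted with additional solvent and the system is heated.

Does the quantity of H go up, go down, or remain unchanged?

cannot be determined

Dilution lowers every aqueous concentration by the same factor. Δn_aq = 4 − 0 = +4, so the system shifts toward the side with more dissolved moles — to the right.
The forward reaction is exothermic. Raising T favours the endothermic direction — shift to the left.
The two effects oppose each other, so the net shift — and hence the change in H — cannot be determined from the given information.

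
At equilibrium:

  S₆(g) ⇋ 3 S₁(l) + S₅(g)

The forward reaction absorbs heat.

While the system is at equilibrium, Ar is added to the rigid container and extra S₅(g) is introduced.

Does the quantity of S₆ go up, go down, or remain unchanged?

increases

At constant volume, adding an inert gas leaves every reacting species' partial pressure unchanged, so Q is unchanged — no shift from this change.
Adding S₅ (g), a product, drives the reaction to the left.
The net shift is to the left. S₆ is a reactant, so its amount increases.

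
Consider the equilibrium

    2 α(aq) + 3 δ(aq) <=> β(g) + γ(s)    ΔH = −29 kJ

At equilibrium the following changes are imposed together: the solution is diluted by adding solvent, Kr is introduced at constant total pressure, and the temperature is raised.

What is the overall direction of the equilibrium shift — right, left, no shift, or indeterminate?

cannot be determined

Dilution lowers every aqueous concentration by the same factor. Δn_aq = 0 − 5 = -5, so the system shifts toward the side with more dissolved moles — to the left.
Adding inert gas at constant total pressure expands the volume and lowers every reacting partial pressure. With Δn_gas = 1 − 0 = +1, Q moves away from K toward the side with fewer gas moles, so the system shifts toward the side with more gas moles — to the right.
The forward reaction is exothermic. Raising T favours the endothermic direction — shift to the left.
The individual effects push in opposite directions; without quantitative information the net direction cannot be determined.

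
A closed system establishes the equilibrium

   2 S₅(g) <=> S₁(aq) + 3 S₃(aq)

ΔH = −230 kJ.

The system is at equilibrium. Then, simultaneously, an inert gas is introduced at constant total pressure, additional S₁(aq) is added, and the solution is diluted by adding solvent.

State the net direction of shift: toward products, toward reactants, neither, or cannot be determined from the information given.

cannot be determined

Adding inert gas at constant total pressure expands the volume and lowers every reacting partial pressure. With Δn_gas = 0 − 2 = -2, Q moves away from K toward the side with fewer gas moles, so the system shifts toward the side with more gas moles — to the left.
Adding S₁ (aq), a product, drives the reaction to the left.
Dilution lowers every aqueous concentration by the same factor. Δn_aq = 4 − 0 = +4, so the system shifts toward the side with more dissolved moles — to the right.
The individual effects push in opposite directions; without quantitative information the net direction cannot be determined.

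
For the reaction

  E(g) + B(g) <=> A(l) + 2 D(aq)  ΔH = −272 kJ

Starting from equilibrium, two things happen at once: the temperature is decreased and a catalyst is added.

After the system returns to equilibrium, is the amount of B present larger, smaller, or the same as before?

The forward reaction is exothermic. Lowering T favours the exothermic direction — shift to the right.
A catalyst speeds both forward and reverse rates equally; it changes neither Q nor K — no shift from this change.
The net shift is to the right. B is a reactant, so its amount decreases.

decreases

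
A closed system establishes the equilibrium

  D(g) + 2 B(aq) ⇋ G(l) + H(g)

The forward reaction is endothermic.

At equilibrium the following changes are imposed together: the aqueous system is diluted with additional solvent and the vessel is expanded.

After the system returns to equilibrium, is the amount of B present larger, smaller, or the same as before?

Dilution lowers every aqueous concentration by the same factor. Δn_aq = 0 − 2 = -2, so the system shifts toward the side with more dissolved moles — to the left.
Gas moles: reactants 1, products 1. Δn_gas = 0, so a volume change leaves Q equal to K — no shift from this change.
The net shift is to the left. B is a reactant, so its amount increases.

increases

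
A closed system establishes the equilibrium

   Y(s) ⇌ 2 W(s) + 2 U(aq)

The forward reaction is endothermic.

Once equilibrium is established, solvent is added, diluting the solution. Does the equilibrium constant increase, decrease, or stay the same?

The equilibrium constant depends only on temperature. This perturbation may move the position of equilibrium, but since T is unchanged, K itself is unchanged.

unchanged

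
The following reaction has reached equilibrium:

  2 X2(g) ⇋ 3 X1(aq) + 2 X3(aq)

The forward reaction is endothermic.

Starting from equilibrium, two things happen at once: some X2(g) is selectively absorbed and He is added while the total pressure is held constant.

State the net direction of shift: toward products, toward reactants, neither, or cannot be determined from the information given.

left

Removing X2 (g), a reactant, drives the reaction to the left.
Adding inert gas at constant total pressure expands the volume and lowers every reacting partial pressure. With Δn_gas = 0 − 2 = -2, Q moves away from K toward the side with fewer gas moles, so the system shifts toward the side with more gas moles — to the left.
All effects act in the same direction — net shift to the left.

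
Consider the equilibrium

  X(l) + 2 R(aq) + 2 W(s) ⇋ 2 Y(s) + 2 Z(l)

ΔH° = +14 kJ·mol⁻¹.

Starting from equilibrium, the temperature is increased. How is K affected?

K depends on temperature via the van 't Hoff relation. The forward reaction is endothermic, so raising T increases K.

increases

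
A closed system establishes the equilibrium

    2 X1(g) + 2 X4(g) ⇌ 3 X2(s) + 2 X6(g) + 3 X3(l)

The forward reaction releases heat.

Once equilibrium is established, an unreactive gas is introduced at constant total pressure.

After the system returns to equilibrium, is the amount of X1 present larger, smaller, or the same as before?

increases

Adding inert gas at constant total pressure expands the volume and lowers every reacting partial pressure. With Δn_gas = 2 − 4 = -2, Q moves away from K toward the side with fewer gas moles, so the system shifts toward the side with more gas moles — to the left.
The net shift is to the left. X1 is a reactant, so its amount increases.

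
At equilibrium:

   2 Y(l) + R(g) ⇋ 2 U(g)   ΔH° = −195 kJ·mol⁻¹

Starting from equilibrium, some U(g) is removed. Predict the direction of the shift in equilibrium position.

right

Removing U (g), a product, drives the reaction to the right.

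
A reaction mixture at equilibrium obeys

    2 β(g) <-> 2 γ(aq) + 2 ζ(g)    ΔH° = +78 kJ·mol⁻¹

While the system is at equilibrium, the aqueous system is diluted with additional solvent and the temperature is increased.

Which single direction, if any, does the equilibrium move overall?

right

Dilution lowers every aqueous concentration by the same factor. Δn_aq = 2 − 0 = +2, so the system shifts toward the side with more dissolved moles — to the right.
The forward reaction is endothermic. Raising T favours the endothermic direction — shift to the right.
All effects act in the same direction — net shift to the right.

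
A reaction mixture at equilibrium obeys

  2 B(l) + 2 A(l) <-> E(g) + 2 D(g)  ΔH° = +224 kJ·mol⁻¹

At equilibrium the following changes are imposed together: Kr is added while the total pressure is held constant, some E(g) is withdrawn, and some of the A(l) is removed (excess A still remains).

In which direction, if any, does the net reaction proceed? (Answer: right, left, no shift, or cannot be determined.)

Adding inert gas at constant total pressure expands the volume and lowers every reacting partial pressure. With Δn_gas = 3 − 0 = +3, Q moves away from K toward the side with fewer gas moles, so the system shifts toward the side with more gas moles — to the right.
Removing E (g), a product, drives the reaction to the right.
A is a pure liquid; its activity is 1 regardless of amount, so Q is unaffected — no shift from this change.
Only the nonzero effect(s) matter; the net shift is to the right.

right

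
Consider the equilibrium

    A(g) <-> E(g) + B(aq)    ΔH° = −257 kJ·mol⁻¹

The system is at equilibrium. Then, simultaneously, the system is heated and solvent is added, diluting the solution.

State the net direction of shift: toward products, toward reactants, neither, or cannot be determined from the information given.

cannot be determined

The forward reaction is exothermic. Raising T favours the endothermic direction — shift to the left.
Dilution lowers every aqueous concentration by the same factor. Δn_aq = 1 − 0 = +1, so the system shifts toward the side with more dissolved moles — to the right.
The individual effects push in opposite directions; without quantitative information the net direction cannot be determined.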